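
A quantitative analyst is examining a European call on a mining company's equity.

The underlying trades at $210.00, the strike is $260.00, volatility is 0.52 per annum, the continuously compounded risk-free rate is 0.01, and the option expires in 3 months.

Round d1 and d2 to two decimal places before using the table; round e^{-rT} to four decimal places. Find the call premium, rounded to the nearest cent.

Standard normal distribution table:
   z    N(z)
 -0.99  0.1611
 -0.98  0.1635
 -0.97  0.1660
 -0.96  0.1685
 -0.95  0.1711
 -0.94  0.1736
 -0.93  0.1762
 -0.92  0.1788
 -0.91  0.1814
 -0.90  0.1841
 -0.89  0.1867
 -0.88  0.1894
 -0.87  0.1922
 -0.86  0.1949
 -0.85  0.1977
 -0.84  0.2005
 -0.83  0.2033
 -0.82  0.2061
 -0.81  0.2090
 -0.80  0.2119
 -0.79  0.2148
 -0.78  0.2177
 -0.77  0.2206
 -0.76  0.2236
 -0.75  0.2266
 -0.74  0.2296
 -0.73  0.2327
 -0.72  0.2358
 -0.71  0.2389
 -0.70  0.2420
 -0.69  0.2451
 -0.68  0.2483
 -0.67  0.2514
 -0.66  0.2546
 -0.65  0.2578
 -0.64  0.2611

$7.12

σ√T = 0.52 × 0.5000 = 0.2600
ln(S/K) + (r + σ²/2)T = ln(210/260) + (0.01 + 0.52²/2)·0.25 = -0.2136 + 0.0363 = -0.1773
d₁ = -0.1773 / 0.2600 = -0.6818 ≈ -0.68
d₂ = d₁ − σ√T = -0.6818 − 0.2600 = -0.9418 ≈ -0.94
exp(−rT) = exp(−0.01·0.25) = 0.9975
N(d₁) = N(-0.68) = 0.2483;  N(d₂) = N(-0.94) = 0.1736
C = 210·0.2483 − 260·0.9975·0.1736 = 52.1430 − 45.0232 = 7.1198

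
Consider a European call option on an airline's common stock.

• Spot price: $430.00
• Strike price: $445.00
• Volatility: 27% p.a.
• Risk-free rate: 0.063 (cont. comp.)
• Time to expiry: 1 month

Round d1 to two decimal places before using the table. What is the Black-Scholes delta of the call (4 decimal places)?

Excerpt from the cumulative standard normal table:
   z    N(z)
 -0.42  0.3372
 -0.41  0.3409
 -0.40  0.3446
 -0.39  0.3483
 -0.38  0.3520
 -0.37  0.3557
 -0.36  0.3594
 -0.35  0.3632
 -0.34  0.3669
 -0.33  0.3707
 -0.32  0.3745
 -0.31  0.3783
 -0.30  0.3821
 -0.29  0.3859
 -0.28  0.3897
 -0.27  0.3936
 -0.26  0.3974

0.3707

T = 0.08333;  σ√T = 0.0779
d₁ = [ln(430/445) + (0.063 + ½·0.27²)·0.08333] / (σ√T) = (-0.0343 + 0.0083) / 0.0779 = -0.3336 ≈ -0.33
N(d₁) = N(-0.33) = 0.3707
Δ_call = N(d₁) = 0.3707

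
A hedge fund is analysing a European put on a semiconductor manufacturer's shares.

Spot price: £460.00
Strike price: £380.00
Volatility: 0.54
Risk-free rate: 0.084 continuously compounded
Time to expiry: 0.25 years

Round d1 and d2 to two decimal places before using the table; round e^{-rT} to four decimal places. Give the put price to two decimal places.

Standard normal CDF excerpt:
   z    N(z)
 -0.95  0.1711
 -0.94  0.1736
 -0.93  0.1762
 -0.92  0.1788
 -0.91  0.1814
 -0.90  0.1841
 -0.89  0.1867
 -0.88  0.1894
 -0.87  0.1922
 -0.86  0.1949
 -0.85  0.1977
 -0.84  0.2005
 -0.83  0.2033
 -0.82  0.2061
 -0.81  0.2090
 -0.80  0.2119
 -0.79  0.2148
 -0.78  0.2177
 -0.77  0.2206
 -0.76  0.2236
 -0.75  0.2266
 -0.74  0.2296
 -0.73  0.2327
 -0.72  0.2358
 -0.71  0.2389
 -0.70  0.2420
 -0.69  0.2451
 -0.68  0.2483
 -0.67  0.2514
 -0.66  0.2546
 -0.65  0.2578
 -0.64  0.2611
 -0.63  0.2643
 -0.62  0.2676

T = 0.25;  σ√T = 0.2700
d₁ = [ln(460/380) + (0.084 + 0.54²/2)·0.25] / 0.2700 = [0.1911 + 0.0575] / 0.2700 = 0.9204 ≈ 0.92
d₂ = d₁ − σ√T = 0.9204 − 0.2700 = 0.6504 ≈ 0.65
exp(−rT) = exp(−0.084·0.25) = 0.9792
P = 380·0.9792·N(-0.65) − 460·N(-0.92) = 380·0.9792·0.2578 − 460·0.1788 = 95.9263 − 82.2480 = 13.6783

£13.68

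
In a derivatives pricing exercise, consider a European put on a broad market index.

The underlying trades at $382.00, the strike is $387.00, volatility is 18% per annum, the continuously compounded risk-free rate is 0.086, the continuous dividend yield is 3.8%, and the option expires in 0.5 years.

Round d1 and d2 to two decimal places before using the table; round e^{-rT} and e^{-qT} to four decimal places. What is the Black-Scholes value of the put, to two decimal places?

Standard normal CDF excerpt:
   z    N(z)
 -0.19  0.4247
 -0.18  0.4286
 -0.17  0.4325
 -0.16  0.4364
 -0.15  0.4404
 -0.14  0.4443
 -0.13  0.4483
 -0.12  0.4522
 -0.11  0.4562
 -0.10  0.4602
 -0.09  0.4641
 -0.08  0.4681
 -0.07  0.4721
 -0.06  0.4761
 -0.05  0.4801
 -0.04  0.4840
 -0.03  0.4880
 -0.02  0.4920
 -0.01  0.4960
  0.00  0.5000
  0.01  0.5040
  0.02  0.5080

$17.32

T = 0.5;  σ√T = 0.1273
d₁ = [ln(382/387) + (0.086 − 0.038 + 0.18²/2)·0.5] / 0.1273 = [-0.0130 + 0.0321] / 0.1273 = 0.1500 → 0.15
d₂ = d₁ − σ√T = 0.1500 − 0.1273 = 0.0228 → 0.02
exp(−qT) = exp(−0.038·0.5) = 0.9812;  exp(−rT) = exp(−0.086·0.5) = 0.9579
N(−d₂) = N(-0.02) = 0.4920;  N(−d₁) = N(-0.15) = 0.4404
P = 387·0.9579·0.4920 − 382·0.9812·0.4404 = 182.3880 − 165.0700 = 17.3180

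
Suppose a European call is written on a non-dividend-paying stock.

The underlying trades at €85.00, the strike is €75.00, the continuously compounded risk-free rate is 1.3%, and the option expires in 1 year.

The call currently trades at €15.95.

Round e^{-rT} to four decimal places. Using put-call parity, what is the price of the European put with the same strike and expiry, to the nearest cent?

€4.98

e^(−rT) = e^(−0.013·1) = 0.9871
Put-call parity: C − P = S − K·e^(−rT) = 85 − 75·0.9871 = 85 − 74.0325 = 10.9675
P = C − (C − P) = 15.95 − (10.9675) = 4.9825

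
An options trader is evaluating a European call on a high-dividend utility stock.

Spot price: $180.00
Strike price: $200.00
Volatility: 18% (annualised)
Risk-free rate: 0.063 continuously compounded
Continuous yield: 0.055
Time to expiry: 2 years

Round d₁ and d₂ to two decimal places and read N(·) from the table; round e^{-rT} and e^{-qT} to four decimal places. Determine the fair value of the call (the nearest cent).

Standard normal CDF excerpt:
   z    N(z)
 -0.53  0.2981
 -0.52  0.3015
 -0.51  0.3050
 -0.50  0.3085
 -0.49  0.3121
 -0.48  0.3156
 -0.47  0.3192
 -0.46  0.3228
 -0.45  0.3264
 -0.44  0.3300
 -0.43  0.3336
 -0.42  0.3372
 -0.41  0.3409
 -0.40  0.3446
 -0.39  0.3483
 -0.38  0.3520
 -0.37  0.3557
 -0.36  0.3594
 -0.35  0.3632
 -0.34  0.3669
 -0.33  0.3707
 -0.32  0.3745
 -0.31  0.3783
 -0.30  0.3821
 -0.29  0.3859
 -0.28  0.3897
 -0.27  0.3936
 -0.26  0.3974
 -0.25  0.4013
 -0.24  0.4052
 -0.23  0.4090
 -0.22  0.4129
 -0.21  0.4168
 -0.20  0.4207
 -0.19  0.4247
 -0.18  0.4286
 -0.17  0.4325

$10.93

T = 2;  σ√T = 0.2546
ln(S/K) + (r − q + σ²/2)T = ln(180/200) + (0.063 − 0.055 + 0.18²/2)·2 = -0.1054 + 0.0484 = -0.0570
d₁ = -0.0570 / 0.2546 = -0.2238 which rounds to -0.22
d₂ = d₁ − σ√T = -0.2238 − 0.2546 = -0.4783 which rounds to -0.48
exp(−qT) = exp(−0.055·2) = 0.8958;  exp(−rT) = exp(−0.063·2) = 0.8816
N(d₁) = N(-0.22) = 0.4129;  N(d₂) = N(-0.48) = 0.3156
C = 180·0.8958·0.4129 − 200·0.8816·0.3156 = 66.5776 − 55.6466 = 10.9311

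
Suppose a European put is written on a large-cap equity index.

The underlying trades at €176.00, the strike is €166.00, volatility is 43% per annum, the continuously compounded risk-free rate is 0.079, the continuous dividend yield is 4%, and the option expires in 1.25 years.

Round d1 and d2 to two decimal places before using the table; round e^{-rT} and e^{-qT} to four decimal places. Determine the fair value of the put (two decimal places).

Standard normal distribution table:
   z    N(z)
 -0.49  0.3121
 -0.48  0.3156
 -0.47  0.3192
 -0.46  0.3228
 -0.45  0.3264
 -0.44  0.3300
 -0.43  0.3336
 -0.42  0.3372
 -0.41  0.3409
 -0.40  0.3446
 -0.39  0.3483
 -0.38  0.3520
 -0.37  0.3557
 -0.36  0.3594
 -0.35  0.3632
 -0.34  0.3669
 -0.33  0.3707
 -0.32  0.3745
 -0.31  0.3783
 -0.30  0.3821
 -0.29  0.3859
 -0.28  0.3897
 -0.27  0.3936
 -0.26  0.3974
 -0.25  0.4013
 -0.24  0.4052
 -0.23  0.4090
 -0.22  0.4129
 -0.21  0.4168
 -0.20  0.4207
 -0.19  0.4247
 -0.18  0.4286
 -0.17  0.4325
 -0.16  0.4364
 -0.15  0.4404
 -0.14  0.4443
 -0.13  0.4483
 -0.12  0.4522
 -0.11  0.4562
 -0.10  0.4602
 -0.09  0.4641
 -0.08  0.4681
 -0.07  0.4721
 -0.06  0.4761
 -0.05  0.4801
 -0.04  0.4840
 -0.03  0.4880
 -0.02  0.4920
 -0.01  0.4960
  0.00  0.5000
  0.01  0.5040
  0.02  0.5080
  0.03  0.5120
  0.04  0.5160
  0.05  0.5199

€22.36

T = 1.25;  σ√T = 0.4808
d₁ = [ln(176/166) + (0.079 − 0.04 + ½·0.43²)·1.25] / (σ√T) = (0.0585 + 0.1643) / 0.4808 = 0.4635 which rounds to 0.46
d₂ = 0.4635 − 0.4808 = -0.0173 which rounds to -0.02
exp(−qT) = exp(−0.04·1.25) = 0.9512;  exp(−rT) = exp(−0.079·1.25) = 0.9060
N(−d₂) = N(0.02) = 0.5080;  N(−d₁) = N(-0.46) = 0.3228
P = 166·0.9060·0.5080 − 176·0.9512·0.3228 = 76.4012 − 54.0403 = 22.3608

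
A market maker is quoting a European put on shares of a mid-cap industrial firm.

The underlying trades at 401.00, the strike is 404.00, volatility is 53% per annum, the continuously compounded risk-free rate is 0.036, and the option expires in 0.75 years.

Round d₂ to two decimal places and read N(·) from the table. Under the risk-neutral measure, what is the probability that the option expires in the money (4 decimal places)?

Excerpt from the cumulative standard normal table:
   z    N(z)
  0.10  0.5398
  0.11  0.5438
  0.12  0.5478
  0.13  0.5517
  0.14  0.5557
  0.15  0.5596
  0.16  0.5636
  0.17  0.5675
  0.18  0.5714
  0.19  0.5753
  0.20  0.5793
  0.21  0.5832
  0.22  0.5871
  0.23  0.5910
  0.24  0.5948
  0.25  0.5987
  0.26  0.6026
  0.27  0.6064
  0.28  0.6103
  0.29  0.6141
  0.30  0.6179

0.5753

T = 0.75;  σ√T = 0.4590
d₁ = [ln(401/404) + (0.036 + 0.53²/2)·0.75] / 0.4590 = [-0.0075 + 0.1323] / 0.4590 = 0.2721 which rounds to 0.27
d₂ = d₁ − σ√T = 0.2721 − 0.4590 = -0.1869 which rounds to -0.19
Pr(exercise) under Q = N(−d₂) = N(0.19) = 0.5753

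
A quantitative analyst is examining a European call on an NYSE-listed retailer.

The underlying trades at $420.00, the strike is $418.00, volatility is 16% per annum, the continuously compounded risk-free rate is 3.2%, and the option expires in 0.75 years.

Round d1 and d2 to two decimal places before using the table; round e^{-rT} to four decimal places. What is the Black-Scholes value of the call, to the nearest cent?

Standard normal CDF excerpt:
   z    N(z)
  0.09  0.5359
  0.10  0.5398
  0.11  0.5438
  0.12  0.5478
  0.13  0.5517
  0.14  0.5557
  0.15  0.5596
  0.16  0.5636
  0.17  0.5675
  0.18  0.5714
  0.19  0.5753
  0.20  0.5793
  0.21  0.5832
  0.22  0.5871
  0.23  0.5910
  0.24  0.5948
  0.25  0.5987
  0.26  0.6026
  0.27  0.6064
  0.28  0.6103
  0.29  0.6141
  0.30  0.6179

$29.55

σ√T = 0.16·√0.75 = 0.1386
d₁ = [ln(420/418) + (0.032 + 0.16²/2)·0.75] / 0.1386 = [0.0048 + 0.0336] / 0.1386 = 0.2769 which rounds to 0.28
d₂ = d₁ − σ√T = 0.2769 − 0.1386 = 0.1384 which rounds to 0.14
exp(−rT) = exp(−0.032·0.75) = 0.9763
N(d₁) = N(0.28) = 0.6103;  N(d₂) = N(0.14) = 0.5557
C = 420·0.6103 − 418·0.9763·0.5557 = 256.3260 − 226.7775 = 29.5485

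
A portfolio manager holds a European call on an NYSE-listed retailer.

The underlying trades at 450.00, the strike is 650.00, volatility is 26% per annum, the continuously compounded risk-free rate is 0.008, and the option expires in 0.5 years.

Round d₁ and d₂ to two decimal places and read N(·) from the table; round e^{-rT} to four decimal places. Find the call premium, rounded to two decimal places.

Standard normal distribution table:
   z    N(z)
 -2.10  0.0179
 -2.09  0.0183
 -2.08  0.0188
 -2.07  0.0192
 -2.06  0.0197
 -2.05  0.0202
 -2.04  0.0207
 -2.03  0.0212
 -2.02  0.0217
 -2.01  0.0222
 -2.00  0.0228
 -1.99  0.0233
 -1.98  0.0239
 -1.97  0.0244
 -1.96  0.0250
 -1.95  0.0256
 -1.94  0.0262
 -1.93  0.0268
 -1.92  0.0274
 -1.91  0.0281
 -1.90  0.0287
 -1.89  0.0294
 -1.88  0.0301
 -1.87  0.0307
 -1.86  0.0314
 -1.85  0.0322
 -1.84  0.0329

σ√T = 0.26 × 0.7071 = 0.1838
ln(S/K) + (r + σ²/2)T = ln(450/650) + (0.008 + 0.26²/2)·0.5 = -0.3677 + 0.0209 = -0.3468
d₁ = -0.3468 / 0.1838 = -1.8865 which rounds to -1.89
d₂ = d₁ − σ√T = -1.8865 − 0.1838 = -2.0703 which rounds to -2.07
e^(−rT) = e^(−0.008·0.5) = 0.9960
C = 450·N(-1.89) − 650·0.9960·N(-2.07) = 450·0.0294 − 650·0.9960·0.0192 = 13.2300 − 12.4301 = 0.7999

0.80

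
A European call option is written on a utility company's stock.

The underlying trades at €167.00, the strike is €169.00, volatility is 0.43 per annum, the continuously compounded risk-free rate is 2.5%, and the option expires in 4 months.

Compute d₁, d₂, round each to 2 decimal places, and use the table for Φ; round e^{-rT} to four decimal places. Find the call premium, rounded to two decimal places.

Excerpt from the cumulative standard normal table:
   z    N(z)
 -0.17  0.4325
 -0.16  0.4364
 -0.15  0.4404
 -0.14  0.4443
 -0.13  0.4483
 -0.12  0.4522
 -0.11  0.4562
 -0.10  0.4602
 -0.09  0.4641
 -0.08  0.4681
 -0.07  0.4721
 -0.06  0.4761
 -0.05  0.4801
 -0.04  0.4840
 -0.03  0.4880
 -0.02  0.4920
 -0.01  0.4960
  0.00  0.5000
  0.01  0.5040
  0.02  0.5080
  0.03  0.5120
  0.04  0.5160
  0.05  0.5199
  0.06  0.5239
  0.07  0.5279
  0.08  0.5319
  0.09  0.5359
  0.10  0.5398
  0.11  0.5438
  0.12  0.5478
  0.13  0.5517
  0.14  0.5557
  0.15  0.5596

T = 0.3333;  σ√T = 0.2483
d₁ = [ln(167/169) + (0.025 + 0.43²/2)·0.3333] / 0.2483 = [-0.0119 + 0.0391] / 0.2483 = 0.1097 → 0.11
d₂ = d₁ − σ√T = 0.1097 − 0.2483 = -0.1385 → -0.14
e^(−rT) = e^(−0.025·0.3333) = 0.9917
C = 167·N(0.11) − 169·0.9917·N(-0.14) = 167·0.5438 − 169·0.9917·0.4443 = 90.8146 − 74.4635 = 16.3511

€16.35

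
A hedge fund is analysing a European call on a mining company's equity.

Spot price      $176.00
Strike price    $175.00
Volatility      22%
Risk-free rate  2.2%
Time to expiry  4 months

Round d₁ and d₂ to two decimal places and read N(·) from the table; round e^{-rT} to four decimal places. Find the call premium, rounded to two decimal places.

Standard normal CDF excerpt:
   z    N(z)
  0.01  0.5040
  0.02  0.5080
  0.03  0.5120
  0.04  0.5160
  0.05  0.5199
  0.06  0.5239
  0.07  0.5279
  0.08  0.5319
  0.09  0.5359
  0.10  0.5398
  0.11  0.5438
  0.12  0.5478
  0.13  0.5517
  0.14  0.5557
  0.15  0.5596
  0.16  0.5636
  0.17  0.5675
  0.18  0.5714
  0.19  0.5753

T = 0.3333;  σ√T = 0.1270
d₁ = [ln(176/175) + (0.022 + 0.22²/2)·0.3333] / 0.1270 = [0.0057 + 0.0154] / 0.1270 = 0.1661 ⇒ 0.17
d₂ = d₁ − σ√T = 0.1661 − 0.1270 = 0.0391 ⇒ 0.04
e^(−rT) = e^(−0.022·0.3333) = 0.9927
C = 176·N(0.17) − 175·0.9927·N(0.04) = 176·0.5675 − 175·0.9927·0.5160 = 99.8800 − 89.6408 = 10.2392

$10.24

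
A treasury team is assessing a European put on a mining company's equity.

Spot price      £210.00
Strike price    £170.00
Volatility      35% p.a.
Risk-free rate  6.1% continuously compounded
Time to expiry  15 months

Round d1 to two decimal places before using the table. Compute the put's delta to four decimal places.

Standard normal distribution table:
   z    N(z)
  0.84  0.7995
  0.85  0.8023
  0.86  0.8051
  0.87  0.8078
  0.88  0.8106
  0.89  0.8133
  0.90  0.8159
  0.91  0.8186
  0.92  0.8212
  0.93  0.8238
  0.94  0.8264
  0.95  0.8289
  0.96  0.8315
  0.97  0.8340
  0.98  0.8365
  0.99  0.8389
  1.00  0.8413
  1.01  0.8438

σ√T = 0.35 × 1.1180 = 0.3913
d₁ = [ln(210/170) + (0.061 + 0.35²/2)·1.25] / 0.3913 = [0.2113 + 0.1528] / 0.3913 = 0.9305 which rounds to 0.93
N(d₁) = N(0.93) = 0.8238
Δ_put = N(d₁) − 1 = 0.8238 − 1 = -0.1762

-0.1762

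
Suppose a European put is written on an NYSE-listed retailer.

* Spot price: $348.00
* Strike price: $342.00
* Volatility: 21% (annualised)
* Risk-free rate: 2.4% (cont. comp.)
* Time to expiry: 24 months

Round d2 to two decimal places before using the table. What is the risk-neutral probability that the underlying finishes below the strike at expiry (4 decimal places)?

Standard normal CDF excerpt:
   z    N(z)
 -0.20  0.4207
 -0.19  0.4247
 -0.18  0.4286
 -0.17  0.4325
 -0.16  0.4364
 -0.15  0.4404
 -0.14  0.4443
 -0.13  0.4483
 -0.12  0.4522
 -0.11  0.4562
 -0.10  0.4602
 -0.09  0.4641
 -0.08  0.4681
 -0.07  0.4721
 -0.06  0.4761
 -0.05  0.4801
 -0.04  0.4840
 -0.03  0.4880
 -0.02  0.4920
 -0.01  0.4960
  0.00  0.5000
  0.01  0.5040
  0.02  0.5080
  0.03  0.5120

0.4721

T = 2;  σ√T = 0.2970
d₁ = [ln(348/342) + (0.024 + 0.21²/2)·2] / 0.2970 = [0.0174 + 0.0921] / 0.2970 = 0.3687 → 0.37
d₂ = d₁ − σ√T = 0.3687 − 0.2970 = 0.0717 → 0.07
Pr(exercise) under Q = N(−d₂) = N(-0.07) = 0.4721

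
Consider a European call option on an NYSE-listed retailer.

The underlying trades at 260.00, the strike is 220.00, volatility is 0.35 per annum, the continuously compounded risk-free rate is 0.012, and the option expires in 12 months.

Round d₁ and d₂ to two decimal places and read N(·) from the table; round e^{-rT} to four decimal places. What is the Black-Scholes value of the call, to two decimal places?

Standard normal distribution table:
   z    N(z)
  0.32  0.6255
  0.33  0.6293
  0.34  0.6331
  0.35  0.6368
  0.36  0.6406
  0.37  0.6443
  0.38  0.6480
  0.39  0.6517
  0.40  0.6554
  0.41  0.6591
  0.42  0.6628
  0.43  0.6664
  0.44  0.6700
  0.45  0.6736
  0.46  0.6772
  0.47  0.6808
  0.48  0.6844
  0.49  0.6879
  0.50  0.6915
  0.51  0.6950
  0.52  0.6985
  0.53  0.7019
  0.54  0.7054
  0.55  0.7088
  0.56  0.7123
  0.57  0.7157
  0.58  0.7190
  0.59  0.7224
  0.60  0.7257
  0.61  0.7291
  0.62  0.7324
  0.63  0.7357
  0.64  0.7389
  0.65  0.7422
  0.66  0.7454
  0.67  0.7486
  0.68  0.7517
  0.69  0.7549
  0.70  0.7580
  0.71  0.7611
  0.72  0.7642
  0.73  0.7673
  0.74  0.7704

σ√T = 0.35·√1 = 0.3500
d₁ = [ln(260/220) + (0.012 + ½·0.35²)·1] / (σ√T) = (0.1671 + 0.0732) / 0.3500 = 0.6866 ⇒ 0.69
d₂ = 0.6866 − 0.3500 = 0.3366 ⇒ 0.34
exp(−rT) = exp(−0.012·1) = 0.9881
C = 260·N(0.69) − 220·0.9881·N(0.34) = 260·0.7549 − 220·0.9881·0.6331 = 196.2740 − 137.6245 = 58.6495

58.65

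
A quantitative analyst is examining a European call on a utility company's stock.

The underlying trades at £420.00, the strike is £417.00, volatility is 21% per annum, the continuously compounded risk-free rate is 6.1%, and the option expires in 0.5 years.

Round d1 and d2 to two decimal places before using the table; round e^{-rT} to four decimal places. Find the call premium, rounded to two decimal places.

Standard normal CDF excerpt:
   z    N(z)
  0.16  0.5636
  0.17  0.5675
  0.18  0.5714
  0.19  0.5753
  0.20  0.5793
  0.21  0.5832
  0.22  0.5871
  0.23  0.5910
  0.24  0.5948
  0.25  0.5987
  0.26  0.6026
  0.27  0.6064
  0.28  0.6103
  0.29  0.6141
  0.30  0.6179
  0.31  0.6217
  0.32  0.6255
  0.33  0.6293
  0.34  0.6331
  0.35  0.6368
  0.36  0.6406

T = 0.5;  σ√T = 0.1485
ln(S/K) + (r + σ²/2)T = ln(420/417) + (0.061 + 0.21²/2)·0.5 = 0.0072 + 0.0415 = 0.0487
d₁ = 0.0487 / 0.1485 = 0.3279 ⇒ 0.33
d₂ = d₁ − σ√T = 0.3279 − 0.1485 = 0.1794 ⇒ 0.18
e^(−rT) = e^(−0.061·0.5) = 0.9700
N(d₁) = N(0.33) = 0.6293;  N(d₂) = N(0.18) = 0.5714
C = 420·0.6293 − 417·0.9700·0.5714 = 264.3060 − 231.1256 = 33.1804

£33.18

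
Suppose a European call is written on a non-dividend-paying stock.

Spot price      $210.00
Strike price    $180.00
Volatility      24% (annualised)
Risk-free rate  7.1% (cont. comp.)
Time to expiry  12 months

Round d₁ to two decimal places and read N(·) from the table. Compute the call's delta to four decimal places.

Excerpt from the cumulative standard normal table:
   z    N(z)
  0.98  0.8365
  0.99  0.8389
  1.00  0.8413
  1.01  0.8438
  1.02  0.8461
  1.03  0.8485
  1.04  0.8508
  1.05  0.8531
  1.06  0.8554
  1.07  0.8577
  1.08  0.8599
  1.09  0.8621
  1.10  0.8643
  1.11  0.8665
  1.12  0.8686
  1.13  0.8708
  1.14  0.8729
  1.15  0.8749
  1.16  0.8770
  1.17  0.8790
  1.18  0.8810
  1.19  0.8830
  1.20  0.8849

0.8554

T = 1;  σ√T = 0.2400
d₁ = [ln(210/180) + (0.071 + ½·0.24²)·1] / (σ√T) = (0.1542 + 0.0998) / 0.2400 = 1.0581 ≈ 1.06
N(d₁) = N(1.06) = 0.8554
Δ_call = N(d₁) = 0.8554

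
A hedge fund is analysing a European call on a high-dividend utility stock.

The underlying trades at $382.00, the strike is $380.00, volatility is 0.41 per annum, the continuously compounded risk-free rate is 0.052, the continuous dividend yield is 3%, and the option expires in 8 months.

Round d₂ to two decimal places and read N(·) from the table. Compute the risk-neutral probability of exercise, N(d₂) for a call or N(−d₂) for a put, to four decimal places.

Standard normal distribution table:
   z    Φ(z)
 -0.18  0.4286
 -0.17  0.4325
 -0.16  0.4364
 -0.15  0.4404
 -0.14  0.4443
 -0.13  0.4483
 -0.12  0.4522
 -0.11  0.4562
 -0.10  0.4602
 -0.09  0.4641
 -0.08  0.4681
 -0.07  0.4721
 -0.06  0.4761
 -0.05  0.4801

σ√T = 0.41 × 0.8165 = 0.3348
d₁ = [ln(382/380) + (0.052 − 0.03 + 0.41²/2)·0.6667] / 0.3348 = [0.0052 + 0.0707] / 0.3348 = 0.2269 → 0.23
d₂ = d₁ − σ√T = 0.2269 − 0.3348 = -0.1079 → -0.11
Pr(exercise) under Q = N(d₂) = 0.4562

0.4562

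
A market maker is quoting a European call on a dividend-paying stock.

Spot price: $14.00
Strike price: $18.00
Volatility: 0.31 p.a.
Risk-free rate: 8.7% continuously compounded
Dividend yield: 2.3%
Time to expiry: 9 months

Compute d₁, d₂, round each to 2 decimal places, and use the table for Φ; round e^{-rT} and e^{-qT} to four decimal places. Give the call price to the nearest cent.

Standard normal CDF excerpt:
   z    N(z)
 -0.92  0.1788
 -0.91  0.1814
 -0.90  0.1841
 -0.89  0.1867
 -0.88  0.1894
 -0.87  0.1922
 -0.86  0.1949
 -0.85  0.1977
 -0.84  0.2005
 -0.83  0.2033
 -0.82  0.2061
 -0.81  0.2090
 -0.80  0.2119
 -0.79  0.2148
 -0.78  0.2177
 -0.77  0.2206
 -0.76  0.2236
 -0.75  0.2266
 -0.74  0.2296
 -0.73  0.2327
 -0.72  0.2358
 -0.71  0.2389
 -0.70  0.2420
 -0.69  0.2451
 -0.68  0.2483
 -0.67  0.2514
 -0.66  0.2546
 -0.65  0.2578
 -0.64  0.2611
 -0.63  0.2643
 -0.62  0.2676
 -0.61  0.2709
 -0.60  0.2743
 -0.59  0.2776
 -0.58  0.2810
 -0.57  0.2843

$0.53

σ√T = 0.31 × 0.8660 = 0.2685
d₁ = [ln(14/18) + (0.087 − 0.023 + 0.31²/2)·0.75] / 0.2685 = [-0.2513 + 0.0840] / 0.2685 = -0.6231 → -0.62
d₂ = d₁ − σ√T = -0.6231 − 0.2685 = -0.8915 → -0.89
e^(−qT) = e^(−0.023·0.75) = 0.9829;  e^(−rT) = e^(−0.087·0.75) = 0.9368
N(d₁) = N(-0.62) = 0.2676;  N(d₂) = N(-0.89) = 0.1867
C = 14·0.9829·0.2676 − 18·0.9368·0.1867 = 3.6823 − 3.1482 = 0.5341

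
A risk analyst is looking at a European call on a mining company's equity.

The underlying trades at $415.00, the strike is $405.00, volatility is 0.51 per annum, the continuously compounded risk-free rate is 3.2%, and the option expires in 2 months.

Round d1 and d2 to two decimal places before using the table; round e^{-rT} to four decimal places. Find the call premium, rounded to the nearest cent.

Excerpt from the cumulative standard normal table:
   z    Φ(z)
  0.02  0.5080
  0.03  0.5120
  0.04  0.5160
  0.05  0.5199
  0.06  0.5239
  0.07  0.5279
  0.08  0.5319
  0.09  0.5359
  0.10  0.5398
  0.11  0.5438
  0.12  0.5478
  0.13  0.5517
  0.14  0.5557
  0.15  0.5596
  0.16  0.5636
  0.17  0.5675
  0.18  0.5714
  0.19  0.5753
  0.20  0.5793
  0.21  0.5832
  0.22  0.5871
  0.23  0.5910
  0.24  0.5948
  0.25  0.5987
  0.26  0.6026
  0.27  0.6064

$40.59

σ√T = 0.51 × 0.4082 = 0.2082
d₁ = [ln(415/405) + (0.032 + 0.51²/2)·0.1667] / 0.2082 = [0.0244 + 0.0270] / 0.2082 = 0.2469 → 0.25
d₂ = d₁ − σ√T = 0.2469 − 0.2082 = 0.0387 → 0.04
exp(−rT) = exp(−0.032·0.1667) = 0.9947
N(d₁) = N(0.25) = 0.5987;  N(d₂) = N(0.04) = 0.5160
C = 415·0.5987 − 405·0.9947·0.5160 = 248.4605 − 207.8724 = 40.5881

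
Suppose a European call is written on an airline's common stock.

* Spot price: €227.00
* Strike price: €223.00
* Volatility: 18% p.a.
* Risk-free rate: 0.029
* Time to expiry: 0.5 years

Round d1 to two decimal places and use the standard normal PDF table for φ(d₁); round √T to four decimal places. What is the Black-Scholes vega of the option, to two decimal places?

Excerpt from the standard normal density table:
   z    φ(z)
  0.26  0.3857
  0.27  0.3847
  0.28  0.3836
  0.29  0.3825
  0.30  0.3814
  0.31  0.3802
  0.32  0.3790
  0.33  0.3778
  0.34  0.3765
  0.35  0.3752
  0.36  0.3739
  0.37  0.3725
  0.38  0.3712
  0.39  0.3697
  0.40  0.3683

60.83

T = 0.5;  σ√T = 0.1273
d₁ = [ln(227/223) + (0.029 + 0.18²/2)·0.5] / 0.1273 = [0.0178 + 0.0226] / 0.1273 = 0.3172 ≈ 0.32
√T = √0.5 = 0.7071
φ(d₁) = φ(0.32) = 0.3790
vega = S·φ(d₁)·√T = 227·0.3790·0.7071 = 60.8339
(The put has the same vega.)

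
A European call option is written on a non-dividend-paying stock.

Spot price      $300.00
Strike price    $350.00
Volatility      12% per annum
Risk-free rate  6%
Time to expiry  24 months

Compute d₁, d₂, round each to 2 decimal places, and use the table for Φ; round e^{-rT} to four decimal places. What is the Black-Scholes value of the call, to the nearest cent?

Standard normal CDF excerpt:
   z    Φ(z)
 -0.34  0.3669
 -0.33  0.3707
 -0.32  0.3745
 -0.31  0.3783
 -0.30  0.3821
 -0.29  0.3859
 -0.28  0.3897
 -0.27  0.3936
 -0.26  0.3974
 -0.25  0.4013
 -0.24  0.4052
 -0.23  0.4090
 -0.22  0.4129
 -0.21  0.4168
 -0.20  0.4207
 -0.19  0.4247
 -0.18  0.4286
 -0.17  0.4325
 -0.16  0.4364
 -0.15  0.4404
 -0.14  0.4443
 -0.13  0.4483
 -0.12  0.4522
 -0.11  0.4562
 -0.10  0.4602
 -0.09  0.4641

$15.87

T = 2;  σ√T = 0.1697
ln(S/K) + (r + σ²/2)T = ln(300/350) + (0.06 + 0.12²/2)·2 = -0.1542 + 0.1344 = -0.0198
d₁ = -0.0198 / 0.1697 = -0.1164 → -0.12
d₂ = d₁ − σ√T = -0.1164 − 0.1697 = -0.2861 → -0.29
exp(−rT) = exp(−0.06·2) = 0.8869
N(d₁) = N(-0.12) = 0.4522;  N(d₂) = N(-0.29) = 0.3859
C = 300·0.4522 − 350·0.8869·0.3859 = 135.6600 − 119.7891 = 15.8709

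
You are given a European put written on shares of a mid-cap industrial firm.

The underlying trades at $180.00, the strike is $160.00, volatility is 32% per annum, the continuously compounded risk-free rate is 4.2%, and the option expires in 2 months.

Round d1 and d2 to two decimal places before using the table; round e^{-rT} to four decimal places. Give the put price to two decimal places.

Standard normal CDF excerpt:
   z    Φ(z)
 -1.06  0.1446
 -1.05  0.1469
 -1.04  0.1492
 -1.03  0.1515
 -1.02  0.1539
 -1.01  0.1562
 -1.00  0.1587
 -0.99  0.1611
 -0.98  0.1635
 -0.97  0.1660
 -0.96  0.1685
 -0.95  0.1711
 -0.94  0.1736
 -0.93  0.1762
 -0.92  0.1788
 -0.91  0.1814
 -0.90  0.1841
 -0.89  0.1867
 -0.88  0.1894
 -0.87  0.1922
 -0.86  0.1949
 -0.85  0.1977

$1.96

σ√T = 0.32 × 0.4082 = 0.1306
d₁ = [ln(180/160) + (0.042 + 0.32²/2)·0.1667] / 0.1306 = [0.1178 + 0.0155] / 0.1306 = 1.0205 which rounds to 1.02
d₂ = d₁ − σ√T = 1.0205 − 0.1306 = 0.8899 which rounds to 0.89
exp(−rT) = exp(−0.042·0.1667) = 0.9930
P = 160·0.9930·N(-0.89) − 180·N(-1.02) = 160·0.9930·0.1867 − 180·0.1539 = 29.6629 − 27.7020 = 1.9609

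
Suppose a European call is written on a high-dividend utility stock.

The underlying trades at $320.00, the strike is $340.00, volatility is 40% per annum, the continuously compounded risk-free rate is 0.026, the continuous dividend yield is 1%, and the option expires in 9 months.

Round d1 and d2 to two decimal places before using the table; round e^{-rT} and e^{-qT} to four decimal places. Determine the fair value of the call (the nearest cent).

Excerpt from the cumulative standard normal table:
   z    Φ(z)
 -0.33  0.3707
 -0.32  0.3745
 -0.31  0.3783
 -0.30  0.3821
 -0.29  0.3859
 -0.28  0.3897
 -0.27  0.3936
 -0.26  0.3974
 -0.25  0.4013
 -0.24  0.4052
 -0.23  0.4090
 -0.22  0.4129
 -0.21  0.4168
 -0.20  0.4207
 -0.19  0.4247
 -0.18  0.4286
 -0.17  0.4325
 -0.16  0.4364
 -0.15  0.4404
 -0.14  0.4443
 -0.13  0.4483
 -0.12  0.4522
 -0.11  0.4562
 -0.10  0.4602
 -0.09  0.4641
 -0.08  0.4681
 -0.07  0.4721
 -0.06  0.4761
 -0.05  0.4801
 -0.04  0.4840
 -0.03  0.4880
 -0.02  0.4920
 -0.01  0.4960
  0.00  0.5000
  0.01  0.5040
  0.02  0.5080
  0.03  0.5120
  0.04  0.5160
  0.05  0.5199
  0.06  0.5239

σ√T = 0.4 × 0.8660 = 0.3464
d₁ = [ln(320/340) + (0.026 − 0.01 + 0.4²/2)·0.75] / 0.3464 = [-0.0606 + 0.0720] / 0.3464 = 0.0328 ≈ 0.03
d₂ = d₁ − σ√T = 0.0328 − 0.3464 = -0.3136 ≈ -0.31
e^(−qT) = e^(−0.01·0.75) = 0.9925;  e^(−rT) = e^(−0.026·0.75) = 0.9807
N(d₁) = N(0.03) = 0.5120;  N(d₂) = N(-0.31) = 0.3783
C = 320·0.9925·0.5120 − 340·0.9807·0.3783 = 162.6112 − 126.1396 = 36.4716

$36.47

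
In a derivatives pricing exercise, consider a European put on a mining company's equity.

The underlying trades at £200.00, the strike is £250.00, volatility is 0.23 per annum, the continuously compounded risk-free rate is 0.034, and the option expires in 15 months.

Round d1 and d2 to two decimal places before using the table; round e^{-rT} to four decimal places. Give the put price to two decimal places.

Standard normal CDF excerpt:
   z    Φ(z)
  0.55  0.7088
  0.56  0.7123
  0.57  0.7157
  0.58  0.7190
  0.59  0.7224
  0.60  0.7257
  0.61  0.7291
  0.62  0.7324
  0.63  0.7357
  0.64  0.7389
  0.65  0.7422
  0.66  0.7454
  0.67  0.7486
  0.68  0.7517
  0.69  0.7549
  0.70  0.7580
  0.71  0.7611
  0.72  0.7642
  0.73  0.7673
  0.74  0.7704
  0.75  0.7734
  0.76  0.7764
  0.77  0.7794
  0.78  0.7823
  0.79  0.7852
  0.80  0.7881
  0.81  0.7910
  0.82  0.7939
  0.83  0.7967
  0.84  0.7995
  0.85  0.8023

σ√T = 0.23·√1.25 = 0.2571
ln(S/K) + (r + σ²/2)T = ln(200/250) + (0.034 + 0.23²/2)·1.25 = -0.2231 + 0.0756 = -0.1476
d₁ = -0.1476 / 0.2571 = -0.5739 → -0.57
d₂ = d₁ − σ√T = -0.5739 − 0.2571 = -0.8311 → -0.83
e^(−rT) = e^(−0.034·1.25) = 0.9584
N(−d₂) = N(0.83) = 0.7967;  N(−d₁) = N(0.57) = 0.7157
P = 250·0.9584·0.7967 − 200·0.7157 = 190.8893 − 143.1400 = 47.7493

£47.75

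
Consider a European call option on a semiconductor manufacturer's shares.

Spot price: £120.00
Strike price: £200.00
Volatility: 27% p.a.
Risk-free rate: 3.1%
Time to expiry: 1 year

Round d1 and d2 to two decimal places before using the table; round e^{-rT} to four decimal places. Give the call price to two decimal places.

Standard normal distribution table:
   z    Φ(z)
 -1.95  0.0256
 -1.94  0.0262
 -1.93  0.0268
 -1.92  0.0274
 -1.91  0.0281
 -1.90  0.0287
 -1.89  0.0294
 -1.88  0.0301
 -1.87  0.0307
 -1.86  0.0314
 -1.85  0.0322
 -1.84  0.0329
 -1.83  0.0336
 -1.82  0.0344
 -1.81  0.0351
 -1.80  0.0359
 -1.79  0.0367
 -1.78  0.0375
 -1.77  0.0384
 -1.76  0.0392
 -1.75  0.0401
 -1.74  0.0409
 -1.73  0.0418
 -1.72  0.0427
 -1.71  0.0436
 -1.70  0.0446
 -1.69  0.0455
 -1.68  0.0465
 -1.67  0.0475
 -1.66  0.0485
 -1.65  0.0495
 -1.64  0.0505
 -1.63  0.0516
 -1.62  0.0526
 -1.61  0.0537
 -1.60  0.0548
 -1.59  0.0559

£0.61

σ√T = 0.27·√1 = 0.2700
d₁ = [ln(120/200) + (0.031 + ½·0.27²)·1] / (σ√T) = (-0.5108 + 0.0675) / 0.2700 = -1.6421 ⇒ -1.64
d₂ = -1.6421 − 0.2700 = -1.9121 ⇒ -1.91
exp(−rT) = exp(−0.031·1) = 0.9695
N(d₁) = N(-1.64) = 0.0505;  N(d₂) = N(-1.91) = 0.0281
C = 120·0.0505 − 200·0.9695·0.0281 = 6.0600 − 5.4486 = 0.6114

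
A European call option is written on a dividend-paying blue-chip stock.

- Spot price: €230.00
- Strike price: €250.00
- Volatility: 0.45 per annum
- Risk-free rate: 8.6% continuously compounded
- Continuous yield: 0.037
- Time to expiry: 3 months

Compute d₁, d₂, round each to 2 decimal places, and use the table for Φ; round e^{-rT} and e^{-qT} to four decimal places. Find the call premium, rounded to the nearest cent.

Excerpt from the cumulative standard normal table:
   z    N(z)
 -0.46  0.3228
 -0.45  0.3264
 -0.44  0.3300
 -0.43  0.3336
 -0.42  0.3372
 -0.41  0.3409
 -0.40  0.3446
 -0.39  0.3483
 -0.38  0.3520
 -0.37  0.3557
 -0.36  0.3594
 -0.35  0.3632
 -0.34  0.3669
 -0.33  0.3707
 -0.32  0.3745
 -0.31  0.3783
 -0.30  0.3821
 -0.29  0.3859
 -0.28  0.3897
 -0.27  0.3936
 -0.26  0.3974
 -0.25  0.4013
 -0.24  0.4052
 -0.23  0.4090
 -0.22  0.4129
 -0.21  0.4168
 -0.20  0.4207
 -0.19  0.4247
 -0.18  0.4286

σ√T = 0.45·√0.25 = 0.2250
ln(S/K) + (r − q + σ²/2)T = ln(230/250) + (0.086 − 0.037 + 0.45²/2)·0.25 = -0.0834 + 0.0376 = -0.0458
d₁ = -0.0458 / 0.2250 = -0.2036 ⇒ -0.20
d₂ = d₁ − σ√T = -0.2036 − 0.2250 = -0.4286 ⇒ -0.43
e^(−qT) = e^(−0.037·0.25) = 0.9908;  e^(−rT) = e^(−0.086·0.25) = 0.9787
C = 230·0.9908·N(-0.20) − 250·0.9787·N(-0.43) = 230·0.9908·0.4207 − 250·0.9787·0.3336 = 95.8708 − 81.6236 = 14.2472

€14.25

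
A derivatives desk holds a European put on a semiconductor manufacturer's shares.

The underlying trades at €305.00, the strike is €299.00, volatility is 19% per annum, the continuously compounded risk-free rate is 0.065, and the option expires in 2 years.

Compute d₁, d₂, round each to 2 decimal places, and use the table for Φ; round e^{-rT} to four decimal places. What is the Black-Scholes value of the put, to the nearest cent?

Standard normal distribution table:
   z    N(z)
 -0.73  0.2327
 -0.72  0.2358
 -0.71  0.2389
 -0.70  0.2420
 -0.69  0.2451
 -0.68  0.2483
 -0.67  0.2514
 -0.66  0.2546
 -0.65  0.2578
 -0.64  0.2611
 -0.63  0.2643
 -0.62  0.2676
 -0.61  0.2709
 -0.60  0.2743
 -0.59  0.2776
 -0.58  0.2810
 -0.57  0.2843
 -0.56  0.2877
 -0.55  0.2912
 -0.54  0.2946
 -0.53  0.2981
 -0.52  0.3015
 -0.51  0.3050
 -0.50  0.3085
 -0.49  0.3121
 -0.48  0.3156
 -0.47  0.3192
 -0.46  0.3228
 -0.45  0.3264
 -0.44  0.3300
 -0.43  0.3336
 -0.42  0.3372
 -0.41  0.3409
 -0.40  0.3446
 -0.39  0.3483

€13.78

σ√T = 0.19 × 1.4142 = 0.2687
d₁ = [ln(305/299) + (0.065 + 0.19²/2)·2] / 0.2687 = [0.0199 + 0.1661] / 0.2687 = 0.6921 ⇒ 0.69
d₂ = d₁ − σ√T = 0.6921 − 0.2687 = 0.4234 ⇒ 0.42
exp(−rT) = exp(−0.065·2) = 0.8781
N(−d₂) = N(-0.42) = 0.3372;  N(−d₁) = N(-0.69) = 0.2451
P = 299·0.8781·0.3372 − 305·0.2451 = 88.5325 − 74.7555 = 13.7770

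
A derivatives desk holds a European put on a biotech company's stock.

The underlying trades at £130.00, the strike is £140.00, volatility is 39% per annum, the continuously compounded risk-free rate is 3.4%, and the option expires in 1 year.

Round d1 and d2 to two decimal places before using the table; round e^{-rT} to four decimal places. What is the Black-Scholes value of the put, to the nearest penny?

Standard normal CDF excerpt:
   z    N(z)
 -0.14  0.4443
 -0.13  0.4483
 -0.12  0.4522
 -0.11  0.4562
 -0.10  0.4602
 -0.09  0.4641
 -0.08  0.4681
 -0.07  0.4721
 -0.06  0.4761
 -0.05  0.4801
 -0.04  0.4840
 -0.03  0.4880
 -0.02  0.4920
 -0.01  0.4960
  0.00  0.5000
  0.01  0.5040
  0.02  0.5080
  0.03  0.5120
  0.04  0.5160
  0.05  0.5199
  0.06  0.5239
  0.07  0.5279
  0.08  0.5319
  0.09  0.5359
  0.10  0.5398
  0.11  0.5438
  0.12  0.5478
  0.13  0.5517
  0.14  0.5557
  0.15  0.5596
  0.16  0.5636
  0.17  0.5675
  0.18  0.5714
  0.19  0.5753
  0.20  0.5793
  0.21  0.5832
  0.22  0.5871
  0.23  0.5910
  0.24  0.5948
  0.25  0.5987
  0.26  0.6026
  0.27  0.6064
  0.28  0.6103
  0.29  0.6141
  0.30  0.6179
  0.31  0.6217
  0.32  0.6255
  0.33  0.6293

£23.28

T = 1;  σ√T = 0.3900
ln(S/K) + (r + σ²/2)T = ln(130/140) + (0.034 + 0.39²/2)·1 = -0.0741 + 0.1101 = 0.0359
d₁ = 0.0359 / 0.3900 = 0.0922 → 0.09
d₂ = d₁ − σ√T = 0.0922 − 0.3900 = -0.2978 → -0.30
e^(−rT) = e^(−0.034·1) = 0.9666
N(−d₂) = N(0.30) = 0.6179;  N(−d₁) = N(-0.09) = 0.4641
P = 140·0.9666·0.6179 − 130·0.4641 = 83.6167 − 60.3330 = 23.2837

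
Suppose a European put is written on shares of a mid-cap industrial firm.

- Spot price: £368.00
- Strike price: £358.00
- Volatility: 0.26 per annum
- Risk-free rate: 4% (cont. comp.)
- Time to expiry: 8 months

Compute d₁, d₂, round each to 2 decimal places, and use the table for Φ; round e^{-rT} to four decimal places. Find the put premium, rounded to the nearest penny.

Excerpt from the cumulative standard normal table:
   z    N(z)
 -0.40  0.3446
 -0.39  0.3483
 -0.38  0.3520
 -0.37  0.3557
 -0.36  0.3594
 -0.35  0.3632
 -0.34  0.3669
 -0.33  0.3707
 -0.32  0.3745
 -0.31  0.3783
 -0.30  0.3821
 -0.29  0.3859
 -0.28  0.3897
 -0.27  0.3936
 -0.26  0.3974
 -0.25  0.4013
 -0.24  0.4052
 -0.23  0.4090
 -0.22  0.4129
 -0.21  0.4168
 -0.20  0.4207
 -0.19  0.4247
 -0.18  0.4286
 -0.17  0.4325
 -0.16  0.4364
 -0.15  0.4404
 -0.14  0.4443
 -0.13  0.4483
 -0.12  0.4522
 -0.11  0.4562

£21.26

σ√T = 0.26 × 0.8165 = 0.2123
d₁ = [ln(368/358) + (0.04 + ½·0.26²)·0.6667] / (σ√T) = (0.0275 + 0.0492) / 0.2123 = 0.3615 → 0.36
d₂ = 0.3615 − 0.2123 = 0.1492 → 0.15
exp(−rT) = exp(−0.04·0.6667) = 0.9737
N(−d₂) = N(-0.15) = 0.4404;  N(−d₁) = N(-0.36) = 0.3594
P = 358·0.9737·0.4404 − 368·0.3594 = 153.5167 − 132.2592 = 21.2575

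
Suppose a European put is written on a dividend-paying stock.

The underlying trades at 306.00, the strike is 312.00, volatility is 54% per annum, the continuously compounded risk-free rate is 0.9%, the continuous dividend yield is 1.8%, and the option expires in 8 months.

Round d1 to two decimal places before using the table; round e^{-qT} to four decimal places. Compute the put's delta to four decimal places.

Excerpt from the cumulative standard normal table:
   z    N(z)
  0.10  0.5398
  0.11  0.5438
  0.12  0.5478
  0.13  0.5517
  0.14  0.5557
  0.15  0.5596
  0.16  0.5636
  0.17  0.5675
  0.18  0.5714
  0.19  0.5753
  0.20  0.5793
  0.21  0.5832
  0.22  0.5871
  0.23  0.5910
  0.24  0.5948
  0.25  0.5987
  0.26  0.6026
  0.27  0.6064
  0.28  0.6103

σ√T = 0.54 × 0.8165 = 0.4409
d₁ = [ln(306/312) + (0.009 − 0.018 + ½·0.54²)·0.6667] / (σ√T) = (-0.0194 + 0.0912) / 0.4409 = 0.1628 which rounds to 0.16
N(d₁) = N(0.16) = 0.5636
Δ_put = exp(−qT)·(N(d₁) − 1) = 0.9881·(0.5636 − 1) = -0.4312

-0.4312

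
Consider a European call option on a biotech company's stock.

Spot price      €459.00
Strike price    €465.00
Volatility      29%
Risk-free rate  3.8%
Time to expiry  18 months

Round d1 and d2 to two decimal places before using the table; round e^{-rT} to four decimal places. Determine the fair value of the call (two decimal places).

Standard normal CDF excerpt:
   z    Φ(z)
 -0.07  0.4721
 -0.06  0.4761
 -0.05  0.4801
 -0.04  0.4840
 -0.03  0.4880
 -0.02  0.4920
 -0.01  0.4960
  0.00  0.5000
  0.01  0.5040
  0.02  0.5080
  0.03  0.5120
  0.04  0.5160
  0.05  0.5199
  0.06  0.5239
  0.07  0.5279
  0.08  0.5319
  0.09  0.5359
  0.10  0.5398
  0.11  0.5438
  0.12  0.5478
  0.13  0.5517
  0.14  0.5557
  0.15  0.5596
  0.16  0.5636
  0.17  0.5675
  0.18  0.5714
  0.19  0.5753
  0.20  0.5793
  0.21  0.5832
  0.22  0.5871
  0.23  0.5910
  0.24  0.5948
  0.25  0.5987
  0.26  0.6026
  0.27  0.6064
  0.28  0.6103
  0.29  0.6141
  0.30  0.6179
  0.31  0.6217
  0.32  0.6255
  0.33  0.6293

σ√T = 0.29·√1.5 = 0.3552
d₁ = [ln(459/465) + (0.038 + 0.29²/2)·1.5] / 0.3552 = [-0.0130 + 0.1201] / 0.3552 = 0.3015 ≈ 0.30
d₂ = d₁ − σ√T = 0.3015 − 0.3552 = -0.0537 ≈ -0.05
e^(−rT) = e^(−0.038·1.5) = 0.9446
N(d₁) = N(0.30) = 0.6179;  N(d₂) = N(-0.05) = 0.4801
C = 459·0.6179 − 465·0.9446·0.4801 = 283.6161 − 210.8786 = 72.7375

€72.74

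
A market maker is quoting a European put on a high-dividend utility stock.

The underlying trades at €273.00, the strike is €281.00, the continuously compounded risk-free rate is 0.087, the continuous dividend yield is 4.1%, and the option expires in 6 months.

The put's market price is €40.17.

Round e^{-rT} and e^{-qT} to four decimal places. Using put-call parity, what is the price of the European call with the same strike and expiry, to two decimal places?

€38.60

e^(−qT) = e^(−0.041·0.5) = 0.9797;  e^(−rT) = e^(−0.087·0.5) = 0.9574
Put-call parity: C − P = S·e^(−qT) − K·e^(−rT) = 273·0.9797 − 281·0.9574 = 267.4581 − 269.0294 = -1.5713
C = P + (C − P) = 40.17 + (-1.5713) = 38.5987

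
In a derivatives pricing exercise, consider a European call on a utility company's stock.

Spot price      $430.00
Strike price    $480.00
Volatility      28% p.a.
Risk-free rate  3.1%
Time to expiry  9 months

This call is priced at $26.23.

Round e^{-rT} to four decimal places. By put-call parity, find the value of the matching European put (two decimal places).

exp(−rT) = exp(−0.031·0.75) = 0.9770
Put-call parity: C − P = S − K·e^(−rT) = 430 − 480·0.9770 = 430 − 468.9600 = -38.9600
P = C − (C − P) = 26.23 − (-38.9600) = 65.1900

$65.19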